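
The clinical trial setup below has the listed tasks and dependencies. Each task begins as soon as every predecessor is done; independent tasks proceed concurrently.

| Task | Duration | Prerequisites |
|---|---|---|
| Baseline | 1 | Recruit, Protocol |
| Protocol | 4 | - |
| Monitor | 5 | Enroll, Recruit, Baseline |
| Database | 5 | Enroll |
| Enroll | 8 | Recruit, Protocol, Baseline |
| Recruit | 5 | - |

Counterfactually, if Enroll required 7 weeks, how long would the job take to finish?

Critical path before the change: Recruit→Baseline→Enroll→Database = 5+1+8+5 = 19 giving 19 weeks.
Since Enroll is critical, the -1 change carries straight to that chain (now 18 weeks).
The critical path is still Recruit→Baseline→Enroll→Database; finish is now 18 weeks.

18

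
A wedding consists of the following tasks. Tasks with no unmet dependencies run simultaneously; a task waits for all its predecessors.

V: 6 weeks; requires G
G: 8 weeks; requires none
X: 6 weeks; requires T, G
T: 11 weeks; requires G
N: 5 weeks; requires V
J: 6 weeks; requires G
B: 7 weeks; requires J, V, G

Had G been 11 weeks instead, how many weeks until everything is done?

28

Actual critical path: G→T→X = 8+11+6 = 25 ⇒ 25 weeks.
G is on the critical path; changing it to 11 makes that path 28 weeks.
That remains the longest chain; total 28 weeks.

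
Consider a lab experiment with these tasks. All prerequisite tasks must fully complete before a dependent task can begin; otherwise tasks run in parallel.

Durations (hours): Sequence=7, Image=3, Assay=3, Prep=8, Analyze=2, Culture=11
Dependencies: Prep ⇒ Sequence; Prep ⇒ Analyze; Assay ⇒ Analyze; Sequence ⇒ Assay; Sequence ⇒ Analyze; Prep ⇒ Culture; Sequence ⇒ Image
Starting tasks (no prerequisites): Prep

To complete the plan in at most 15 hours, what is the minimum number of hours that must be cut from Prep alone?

Current finish: 20 hours; target: 15.
Prep is on every critical path, so each hour cut from Prep cuts the finish by one (this holds down to a finish of 13).
Need 20 − 15 = 5 hours off Prep → Prep becomes 3 hours, finish becomes 15.

5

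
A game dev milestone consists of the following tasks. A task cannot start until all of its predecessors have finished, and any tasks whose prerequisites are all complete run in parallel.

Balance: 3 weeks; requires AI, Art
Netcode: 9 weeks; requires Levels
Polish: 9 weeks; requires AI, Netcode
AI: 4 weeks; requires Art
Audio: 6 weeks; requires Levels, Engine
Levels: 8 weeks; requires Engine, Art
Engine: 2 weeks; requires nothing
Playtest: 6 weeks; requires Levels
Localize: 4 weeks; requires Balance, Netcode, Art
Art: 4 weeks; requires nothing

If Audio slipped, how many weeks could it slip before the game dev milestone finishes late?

12

Art→Levels→Netcode→Polish = 4+8+9+9 = 30 sets the makespan at 30 weeks.
Audio finishes as early as 18 and must finish by 30.
Float = 30 − 18 = 12.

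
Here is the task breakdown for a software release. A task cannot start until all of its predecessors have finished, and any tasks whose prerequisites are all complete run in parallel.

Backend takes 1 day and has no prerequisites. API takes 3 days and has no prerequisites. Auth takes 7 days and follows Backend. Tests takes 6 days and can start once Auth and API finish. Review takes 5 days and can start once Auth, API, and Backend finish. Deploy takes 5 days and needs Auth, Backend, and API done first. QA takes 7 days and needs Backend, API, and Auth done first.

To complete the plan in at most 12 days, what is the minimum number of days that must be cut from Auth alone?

3

Current finish: 15 days; target: 12.
Auth is on every critical path, so each day cut from Auth cuts the finish by one (this holds down to a finish of 10).
Need 15 − 12 = 3 days off Auth → Auth becomes 4 days, finish becomes 12.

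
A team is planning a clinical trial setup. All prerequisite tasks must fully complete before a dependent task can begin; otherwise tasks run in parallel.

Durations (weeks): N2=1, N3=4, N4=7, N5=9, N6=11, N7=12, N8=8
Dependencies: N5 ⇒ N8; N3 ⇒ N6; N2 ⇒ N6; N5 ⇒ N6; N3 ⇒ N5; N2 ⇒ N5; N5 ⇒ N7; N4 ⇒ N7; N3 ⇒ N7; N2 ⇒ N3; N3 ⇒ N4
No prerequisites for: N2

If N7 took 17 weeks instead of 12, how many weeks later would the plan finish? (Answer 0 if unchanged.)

5

The binding path is N2→N3→N5→N7 = 1+4+9+12 = 26; finish at 26 weeks.
N7 is on the critical path; changing it to 17 makes that path 31 weeks.
No other chain overtakes it, so the finish is 31 weeks.
Change in finish: 31 − 26 = +5 weeks.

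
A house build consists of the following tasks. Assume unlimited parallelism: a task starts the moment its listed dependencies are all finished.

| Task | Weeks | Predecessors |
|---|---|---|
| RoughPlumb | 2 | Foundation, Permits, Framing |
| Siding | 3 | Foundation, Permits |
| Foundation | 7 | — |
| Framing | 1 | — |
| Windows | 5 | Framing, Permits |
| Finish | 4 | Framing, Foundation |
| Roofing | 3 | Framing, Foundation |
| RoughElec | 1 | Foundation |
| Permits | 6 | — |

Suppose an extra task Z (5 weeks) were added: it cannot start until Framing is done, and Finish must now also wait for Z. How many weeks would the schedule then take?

11

Originally the schedule takes 11 weeks.
With Z inserted, Finish now waits for max(Framing, Foundation, Z).
New critical path: Permits→Windows = 6+5 = 11 ⇒ 11 weeks.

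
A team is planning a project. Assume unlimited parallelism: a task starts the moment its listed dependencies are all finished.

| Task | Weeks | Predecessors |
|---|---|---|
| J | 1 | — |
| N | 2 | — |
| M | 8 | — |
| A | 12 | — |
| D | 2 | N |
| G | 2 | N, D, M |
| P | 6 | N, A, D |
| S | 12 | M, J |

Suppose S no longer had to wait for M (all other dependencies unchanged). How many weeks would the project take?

18

With the dependency in place, M→S = 8+12 = 20 sets the finish at 20 weeks.
Without M→S, S's earliest start moves from 8 to 1.
New critical path: A→P = 12+6 = 18 ⇒ 18 weeks.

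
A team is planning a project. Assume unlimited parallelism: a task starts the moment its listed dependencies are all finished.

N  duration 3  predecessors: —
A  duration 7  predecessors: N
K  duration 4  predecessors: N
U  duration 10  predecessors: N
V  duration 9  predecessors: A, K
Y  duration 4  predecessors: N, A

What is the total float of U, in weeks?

N→A→V = 3+7+9 = 19 sets the makespan at 19 weeks.
U finishes as early as 13 and must finish by 19.
Slack of U = 9 − 3 = 6 weeks.

6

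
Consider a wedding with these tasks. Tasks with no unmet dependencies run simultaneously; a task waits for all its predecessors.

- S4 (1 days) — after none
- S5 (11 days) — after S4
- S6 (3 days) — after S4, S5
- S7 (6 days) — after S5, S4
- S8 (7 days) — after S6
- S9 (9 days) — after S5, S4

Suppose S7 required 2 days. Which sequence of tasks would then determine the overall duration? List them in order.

Baseline: S4→S5→S6→S8 = 1+11+3+7 = 22 → 22 days.
S7 is off the critical path — its longest chain is 18 days, giving 4 of slack.
That remains the longest chain; total 22 days.

S4, S5, S6, S8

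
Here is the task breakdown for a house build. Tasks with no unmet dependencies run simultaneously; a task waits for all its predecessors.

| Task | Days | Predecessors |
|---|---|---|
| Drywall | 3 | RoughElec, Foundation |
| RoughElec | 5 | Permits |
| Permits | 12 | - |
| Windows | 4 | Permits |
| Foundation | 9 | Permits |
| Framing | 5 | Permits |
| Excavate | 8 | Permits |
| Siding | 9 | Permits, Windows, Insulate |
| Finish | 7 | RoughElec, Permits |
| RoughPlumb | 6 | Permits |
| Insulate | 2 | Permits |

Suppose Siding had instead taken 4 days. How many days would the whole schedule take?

As given, the longest chain is Permits→Windows→Siding = 12+4+9 = 25, so the finish is 25 days.
Since Siding is critical, the -5 change carries straight to that chain (now 20 days).
New critical path: Permits→Foundation→Drywall = 12+9+3 = 24 ⇒ 24 days.

24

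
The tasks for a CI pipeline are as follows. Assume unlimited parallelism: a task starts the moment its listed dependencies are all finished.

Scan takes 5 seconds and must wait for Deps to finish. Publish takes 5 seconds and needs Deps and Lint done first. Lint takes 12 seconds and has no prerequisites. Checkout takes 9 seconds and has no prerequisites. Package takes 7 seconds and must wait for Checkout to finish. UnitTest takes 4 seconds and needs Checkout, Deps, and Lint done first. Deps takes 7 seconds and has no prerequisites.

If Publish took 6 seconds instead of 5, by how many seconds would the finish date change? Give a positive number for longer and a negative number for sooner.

Critical path before the change: Lint→Publish = 12+5 = 17 giving 17 seconds.
Since Publish is critical, the +1 change carries straight to that chain (now 18 seconds).
The critical path is still Lint→Publish; finish is now 18 seconds.
Change in finish: 18 − 17 = +1 seconds.

1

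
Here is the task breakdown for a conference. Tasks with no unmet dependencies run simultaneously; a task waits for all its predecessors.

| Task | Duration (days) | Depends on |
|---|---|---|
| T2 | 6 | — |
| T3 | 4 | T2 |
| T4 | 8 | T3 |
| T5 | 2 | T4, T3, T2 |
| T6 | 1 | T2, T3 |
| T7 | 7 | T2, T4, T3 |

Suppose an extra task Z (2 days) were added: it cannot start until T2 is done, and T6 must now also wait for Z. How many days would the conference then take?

25

Originally the conference takes 25 days.
With Z inserted, T6 now waits for max(T2, T3, Z).
New critical path: T2→T3→T4→T7 = 6+4+8+7 = 25 ⇒ 25 days.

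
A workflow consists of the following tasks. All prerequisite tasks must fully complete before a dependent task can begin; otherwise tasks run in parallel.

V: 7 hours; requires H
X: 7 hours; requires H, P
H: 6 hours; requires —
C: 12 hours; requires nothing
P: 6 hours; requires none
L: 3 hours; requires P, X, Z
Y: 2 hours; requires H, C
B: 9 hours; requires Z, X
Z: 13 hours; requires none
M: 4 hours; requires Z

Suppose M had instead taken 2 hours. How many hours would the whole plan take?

22

As given, the longest chain is Z→B = 13+9 = 22, so the finish is 22 hours.
M is off the critical path — its longest chain is 17 hours, giving 5 of slack.
The critical path is still Z→B; finish is now 22 hours.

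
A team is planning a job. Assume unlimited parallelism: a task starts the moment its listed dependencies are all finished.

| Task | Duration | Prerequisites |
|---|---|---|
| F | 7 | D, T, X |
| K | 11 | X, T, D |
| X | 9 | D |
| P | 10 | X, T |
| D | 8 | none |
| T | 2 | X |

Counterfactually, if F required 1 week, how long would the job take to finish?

30

The binding path is D→X→T→K = 8+9+2+11 = 30; finish at 30 weeks.
F is off the critical path — its longest chain is 26 weeks, giving 4 of slack.
The critical path is still D→X→T→K; finish is now 30 weeks.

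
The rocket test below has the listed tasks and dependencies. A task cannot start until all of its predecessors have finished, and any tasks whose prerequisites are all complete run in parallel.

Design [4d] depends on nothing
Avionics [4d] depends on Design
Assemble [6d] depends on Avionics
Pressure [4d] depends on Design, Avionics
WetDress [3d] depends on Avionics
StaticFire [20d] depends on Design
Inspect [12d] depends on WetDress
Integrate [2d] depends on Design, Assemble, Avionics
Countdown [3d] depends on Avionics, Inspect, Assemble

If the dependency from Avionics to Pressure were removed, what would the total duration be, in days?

26

With the dependency in place, Design→Avionics→WetDress→Inspect→Countdown = 4+4+3+12+3 = 26 sets the finish at 26 days.
Without Avionics→Pressure, Pressure's earliest start moves from 8 to 4.
After: Design→Avionics→WetDress→Inspect→Countdown = 4+4+3+12+3 = 26 → 26 days.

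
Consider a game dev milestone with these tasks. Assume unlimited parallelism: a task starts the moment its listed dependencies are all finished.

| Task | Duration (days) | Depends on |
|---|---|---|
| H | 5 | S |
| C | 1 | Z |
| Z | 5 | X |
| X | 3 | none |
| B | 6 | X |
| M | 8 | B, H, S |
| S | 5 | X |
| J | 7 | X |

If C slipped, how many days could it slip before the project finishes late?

The longest chain is X→S→H→M = 3+5+5+8 = 21; overall finish 21 days.
The longest chain containing C totals 9 days.
Float = 21 − 9 = 12.

12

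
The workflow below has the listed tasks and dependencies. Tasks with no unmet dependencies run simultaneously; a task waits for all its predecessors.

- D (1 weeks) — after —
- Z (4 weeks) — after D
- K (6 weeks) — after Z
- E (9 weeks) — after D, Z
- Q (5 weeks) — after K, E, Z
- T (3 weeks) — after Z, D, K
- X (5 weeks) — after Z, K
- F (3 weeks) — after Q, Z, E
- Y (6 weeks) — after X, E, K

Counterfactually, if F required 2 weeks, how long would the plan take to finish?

22

Actual critical path: D→Z→E→Q→F = 1+4+9+5+3 = 22 ⇒ 22 weeks.
Since F is critical, the -1 change carries straight to that chain (now 21 weeks).
Now D→Z→K→X→Y = 1+4+6+5+6 = 22 is longest, so the finish becomes 22 weeks.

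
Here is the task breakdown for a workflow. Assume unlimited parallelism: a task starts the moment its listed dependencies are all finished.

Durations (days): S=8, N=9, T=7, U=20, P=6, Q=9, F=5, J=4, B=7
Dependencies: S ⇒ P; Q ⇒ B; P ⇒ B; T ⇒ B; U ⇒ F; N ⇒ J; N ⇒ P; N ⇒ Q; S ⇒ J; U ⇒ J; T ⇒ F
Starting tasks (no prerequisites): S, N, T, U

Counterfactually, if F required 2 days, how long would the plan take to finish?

Baseline: U→F = 20+5 = 25 → 25 days.
F lies on that path, so at 2 days the path becomes 22 days.
The binding chain switches to N→Q→B = 9+9+7 = 25; finish 25 days.

25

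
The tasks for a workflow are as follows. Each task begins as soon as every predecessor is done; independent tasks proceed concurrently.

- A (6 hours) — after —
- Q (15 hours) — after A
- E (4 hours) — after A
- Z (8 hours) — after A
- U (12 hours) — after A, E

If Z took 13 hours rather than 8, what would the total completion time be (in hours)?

As given, the longest chain is A→E→U = 6+4+12 = 22, so the finish is 22 hours.
Z has 8 hours of float (longest path through it is 14).
That remains the longest chain; total 22 hours.

22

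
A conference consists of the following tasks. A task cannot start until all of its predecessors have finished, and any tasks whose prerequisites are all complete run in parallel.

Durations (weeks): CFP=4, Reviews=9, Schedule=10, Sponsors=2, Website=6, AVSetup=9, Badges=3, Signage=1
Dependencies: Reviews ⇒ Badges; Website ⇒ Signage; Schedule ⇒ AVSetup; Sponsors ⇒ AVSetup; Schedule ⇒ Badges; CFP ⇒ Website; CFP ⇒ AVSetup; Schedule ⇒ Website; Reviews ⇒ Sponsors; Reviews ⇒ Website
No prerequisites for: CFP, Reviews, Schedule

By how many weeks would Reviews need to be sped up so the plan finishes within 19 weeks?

Current finish: 20 weeks; target: 19.
Reviews is on every critical path, so each week cut from Reviews cuts the finish by one (this holds down to a finish of 19).
Need 20 − 19 = 1 week off Reviews → Reviews becomes 8 weeks, finish becomes 19.

1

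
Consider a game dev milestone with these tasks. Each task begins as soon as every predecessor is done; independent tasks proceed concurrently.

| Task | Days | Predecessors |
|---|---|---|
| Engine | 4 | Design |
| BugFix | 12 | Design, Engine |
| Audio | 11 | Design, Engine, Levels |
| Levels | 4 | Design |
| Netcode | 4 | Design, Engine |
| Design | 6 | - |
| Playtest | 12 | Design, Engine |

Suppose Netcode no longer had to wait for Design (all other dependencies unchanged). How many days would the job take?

22

Before: longest chain Design→Engine→Playtest = 6+4+12 = 22, finish 22.
Dropping Design→Netcode doesn't change Netcode's earliest start (10); another predecessor still binds.
New critical path: Design→Engine→Playtest = 6+4+12 = 22 ⇒ 22 days.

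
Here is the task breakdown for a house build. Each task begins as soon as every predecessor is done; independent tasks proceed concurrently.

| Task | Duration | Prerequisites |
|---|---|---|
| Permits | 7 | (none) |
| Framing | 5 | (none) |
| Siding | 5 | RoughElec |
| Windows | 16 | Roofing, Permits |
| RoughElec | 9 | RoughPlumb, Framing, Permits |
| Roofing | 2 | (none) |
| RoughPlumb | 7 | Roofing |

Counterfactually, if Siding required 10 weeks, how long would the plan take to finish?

28

Critical path before the change: Roofing→RoughPlumb→RoughElec→Siding = 2+7+9+5 = 23 giving 23 weeks.
Siding is on the critical path; changing it to 10 makes that path 28 weeks.
That remains the longest chain; total 28 weeks.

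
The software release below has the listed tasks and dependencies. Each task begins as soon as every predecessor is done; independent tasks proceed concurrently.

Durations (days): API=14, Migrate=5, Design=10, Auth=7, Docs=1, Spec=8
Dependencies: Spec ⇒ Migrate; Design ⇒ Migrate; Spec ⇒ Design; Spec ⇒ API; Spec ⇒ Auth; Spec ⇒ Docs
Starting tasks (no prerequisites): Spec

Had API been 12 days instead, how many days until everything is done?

As given, the longest chain is Spec→Design→Migrate = 8+10+5 = 23, so the finish is 23 days.
API is off the critical path — its longest chain is 22 days, giving 1 of slack.
That remains the longest chain; total 23 days.

23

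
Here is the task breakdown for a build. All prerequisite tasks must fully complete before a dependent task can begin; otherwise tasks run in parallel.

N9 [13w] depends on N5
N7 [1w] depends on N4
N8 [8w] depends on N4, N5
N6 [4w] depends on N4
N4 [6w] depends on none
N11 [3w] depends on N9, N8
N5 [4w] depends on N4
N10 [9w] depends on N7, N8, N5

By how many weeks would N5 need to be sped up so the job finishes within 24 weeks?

3

Current finish: 27 weeks; target: 24.
N5 is on every critical path, so each week cut from N5 cuts the finish by one (this holds down to a finish of 24).
Need 27 − 24 = 3 weeks off N5 → N5 becomes 1 week, finish becomes 24.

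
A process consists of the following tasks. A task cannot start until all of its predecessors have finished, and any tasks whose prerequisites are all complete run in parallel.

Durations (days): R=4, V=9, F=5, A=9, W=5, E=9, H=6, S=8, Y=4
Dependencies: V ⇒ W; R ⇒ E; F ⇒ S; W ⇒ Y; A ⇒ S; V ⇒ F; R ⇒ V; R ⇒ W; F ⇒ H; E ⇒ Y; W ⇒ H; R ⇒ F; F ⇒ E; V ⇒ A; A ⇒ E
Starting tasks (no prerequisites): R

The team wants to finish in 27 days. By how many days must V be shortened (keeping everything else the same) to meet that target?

Current finish: 35 days; target: 27.
V is on every critical path, so each day cut from V cuts the finish by one (this holds down to a finish of 27).
Need 35 − 27 = 8 days off V → V becomes 1 day, finish becomes 27.

8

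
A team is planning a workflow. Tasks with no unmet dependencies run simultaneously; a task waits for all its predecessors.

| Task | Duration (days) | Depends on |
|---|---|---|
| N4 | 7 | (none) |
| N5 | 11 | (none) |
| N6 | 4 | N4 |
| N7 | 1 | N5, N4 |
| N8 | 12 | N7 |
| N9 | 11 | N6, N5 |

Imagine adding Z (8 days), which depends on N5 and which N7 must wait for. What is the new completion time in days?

Originally the schedule takes 24 days.
With Z inserted, N7 now waits for max(N5, N4, Z).
New critical path: N5→Z→N7→N8 = 11+8+1+12 = 32 ⇒ 32 days.

32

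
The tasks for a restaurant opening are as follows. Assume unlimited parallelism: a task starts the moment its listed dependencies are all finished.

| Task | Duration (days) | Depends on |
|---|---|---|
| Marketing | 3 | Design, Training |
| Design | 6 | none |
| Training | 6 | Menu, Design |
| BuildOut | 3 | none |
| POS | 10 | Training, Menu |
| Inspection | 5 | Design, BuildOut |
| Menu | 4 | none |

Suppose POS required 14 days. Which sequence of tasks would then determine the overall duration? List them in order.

The binding path is Design→Training→POS = 6+6+10 = 22; finish at 22 days.
POS lies on that path, so at 14 days the path becomes 26 days.
That remains the longest chain; total 26 days.

Design, Training, POS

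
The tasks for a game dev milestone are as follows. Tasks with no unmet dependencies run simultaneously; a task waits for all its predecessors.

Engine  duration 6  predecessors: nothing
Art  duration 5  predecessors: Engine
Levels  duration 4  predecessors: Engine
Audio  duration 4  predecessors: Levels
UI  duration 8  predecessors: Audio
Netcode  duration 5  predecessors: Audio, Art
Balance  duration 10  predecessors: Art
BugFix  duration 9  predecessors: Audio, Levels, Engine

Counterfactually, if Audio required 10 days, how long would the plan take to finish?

Baseline: Engine→Levels→Audio→BugFix = 6+4+4+9 = 23 → 23 days.
Since Audio is critical, the +6 change carries straight to that chain (now 29 days).
No other chain overtakes it, so the finish is 29 days.

29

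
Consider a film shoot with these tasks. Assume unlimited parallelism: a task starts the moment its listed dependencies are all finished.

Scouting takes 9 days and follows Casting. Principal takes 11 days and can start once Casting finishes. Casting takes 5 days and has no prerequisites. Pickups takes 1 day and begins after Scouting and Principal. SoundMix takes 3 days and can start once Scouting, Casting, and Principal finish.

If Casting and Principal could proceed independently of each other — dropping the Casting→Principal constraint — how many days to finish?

Original critical path: Casting→Principal→SoundMix = 5+11+3 = 19 ⇒ 19 days.
Without Casting→Principal, Principal's earliest start moves from 5 to 0.
New critical path: Casting→Scouting→SoundMix = 5+9+3 = 17 ⇒ 17 days.

17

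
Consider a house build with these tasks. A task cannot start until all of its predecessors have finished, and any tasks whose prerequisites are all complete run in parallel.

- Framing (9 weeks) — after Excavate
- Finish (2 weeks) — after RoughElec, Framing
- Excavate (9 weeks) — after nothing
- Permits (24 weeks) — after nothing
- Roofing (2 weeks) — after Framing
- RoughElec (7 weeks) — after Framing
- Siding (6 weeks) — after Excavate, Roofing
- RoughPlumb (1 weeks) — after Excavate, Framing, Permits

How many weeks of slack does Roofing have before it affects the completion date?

1

The longest chain is Excavate→Framing→RoughElec→Finish = 9+9+7+2 = 27; overall finish 27 weeks.
Roofing finishes as early as 20 and must finish by 21.
Float = 27 − 26 = 1.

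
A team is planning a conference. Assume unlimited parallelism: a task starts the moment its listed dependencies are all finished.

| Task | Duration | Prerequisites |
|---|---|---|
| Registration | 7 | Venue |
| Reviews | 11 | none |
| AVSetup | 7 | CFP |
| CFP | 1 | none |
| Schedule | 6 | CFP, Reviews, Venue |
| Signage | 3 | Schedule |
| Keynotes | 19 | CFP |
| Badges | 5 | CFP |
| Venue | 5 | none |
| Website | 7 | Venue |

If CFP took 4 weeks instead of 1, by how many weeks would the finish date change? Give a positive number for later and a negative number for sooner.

3

Actual critical path: CFP→Keynotes = 1+19 = 20 ⇒ 20 weeks.
Since CFP is critical, the +3 change carries straight to that chain (now 23 weeks).
The critical path is still CFP→Keynotes; finish is now 23 weeks.
Change in finish: 23 − 20 = +3 weeks.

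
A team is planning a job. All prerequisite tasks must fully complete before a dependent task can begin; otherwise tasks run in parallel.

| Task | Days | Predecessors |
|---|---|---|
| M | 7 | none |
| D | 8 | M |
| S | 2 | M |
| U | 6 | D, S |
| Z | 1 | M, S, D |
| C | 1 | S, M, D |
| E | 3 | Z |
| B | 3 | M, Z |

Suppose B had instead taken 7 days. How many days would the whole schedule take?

23

The binding path is M→D→U = 7+8+6 = 21; finish at 21 days.
B is off the critical path — its longest chain is 19 days, giving 2 of slack.
The binding chain switches to M→D→Z→B = 7+8+1+7 = 23; finish 23 days.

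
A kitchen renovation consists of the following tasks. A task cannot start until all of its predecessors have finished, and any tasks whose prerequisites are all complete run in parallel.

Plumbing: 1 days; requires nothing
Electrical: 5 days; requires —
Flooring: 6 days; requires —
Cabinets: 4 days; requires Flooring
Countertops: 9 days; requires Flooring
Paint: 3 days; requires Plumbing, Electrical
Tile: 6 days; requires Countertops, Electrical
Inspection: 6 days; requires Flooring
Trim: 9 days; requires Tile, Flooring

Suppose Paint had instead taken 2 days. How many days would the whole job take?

30

As given, the longest chain is Flooring→Countertops→Tile→Trim = 6+9+6+9 = 30, so the finish is 30 days.
Paint has 22 days of float (longest path through it is 8).
That remains the longest chain; total 30 days.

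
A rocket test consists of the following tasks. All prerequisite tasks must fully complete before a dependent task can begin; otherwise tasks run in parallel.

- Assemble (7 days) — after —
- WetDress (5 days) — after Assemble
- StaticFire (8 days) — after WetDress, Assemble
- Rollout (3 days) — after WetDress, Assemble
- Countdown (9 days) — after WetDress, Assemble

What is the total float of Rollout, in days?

6

Assemble→WetDress→Countdown = 7+5+9 = 21 sets the makespan at 21 days.
The longest chain containing Rollout totals 15 days.
Slack of Rollout = 18 − 12 = 6 days.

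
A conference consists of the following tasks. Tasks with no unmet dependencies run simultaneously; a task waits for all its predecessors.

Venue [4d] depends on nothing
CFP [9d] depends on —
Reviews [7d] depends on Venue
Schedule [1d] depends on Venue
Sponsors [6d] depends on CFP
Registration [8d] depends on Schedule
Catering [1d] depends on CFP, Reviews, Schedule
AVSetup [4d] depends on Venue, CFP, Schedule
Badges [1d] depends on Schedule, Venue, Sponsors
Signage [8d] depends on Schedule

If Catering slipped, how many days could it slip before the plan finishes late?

Critical path: CFP→Sponsors→Badges = 9+6+1 = 16, so the finish is 16 days.
Longest path through Catering: 12 days (earliest finish 12, latest finish 16).
Float = 16 − 12 = 4.

4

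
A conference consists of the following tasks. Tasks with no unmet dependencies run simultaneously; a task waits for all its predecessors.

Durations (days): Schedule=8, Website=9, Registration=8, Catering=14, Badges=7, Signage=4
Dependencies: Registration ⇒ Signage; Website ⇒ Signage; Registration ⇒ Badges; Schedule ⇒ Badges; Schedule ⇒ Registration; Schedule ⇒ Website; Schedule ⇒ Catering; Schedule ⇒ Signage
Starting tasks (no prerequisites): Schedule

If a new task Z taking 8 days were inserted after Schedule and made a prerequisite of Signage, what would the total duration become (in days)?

Originally the conference takes 23 days.
With Z inserted, Signage now waits for max(Schedule, Registration, Website, Z).
New critical path: Schedule→Registration→Badges = 8+8+7 = 23 ⇒ 23 days.

23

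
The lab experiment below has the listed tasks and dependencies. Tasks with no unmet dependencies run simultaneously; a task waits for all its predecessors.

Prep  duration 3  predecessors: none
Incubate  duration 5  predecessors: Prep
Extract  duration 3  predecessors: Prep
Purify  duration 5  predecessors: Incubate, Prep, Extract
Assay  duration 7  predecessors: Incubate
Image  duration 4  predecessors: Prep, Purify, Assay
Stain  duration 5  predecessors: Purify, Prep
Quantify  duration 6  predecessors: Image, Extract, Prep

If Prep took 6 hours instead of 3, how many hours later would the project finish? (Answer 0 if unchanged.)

3

The binding path is Prep→Incubate→Assay→Image→Quantify = 3+5+7+4+6 = 25; finish at 25 hours.
Since Prep is critical, the +3 change carries straight to that chain (now 28 hours).
The critical path is still Prep→Incubate→Assay→Image→Quantify; finish is now 28 hours.
Change in finish: 28 − 25 = +3 hours.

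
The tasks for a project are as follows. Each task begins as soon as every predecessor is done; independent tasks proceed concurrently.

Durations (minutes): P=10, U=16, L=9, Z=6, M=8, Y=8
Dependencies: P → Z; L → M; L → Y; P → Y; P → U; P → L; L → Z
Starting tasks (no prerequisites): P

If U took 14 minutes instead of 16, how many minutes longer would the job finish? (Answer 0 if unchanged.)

Critical path before the change: P→L→M = 10+9+8 = 27 giving 27 minutes.
The longest path through U is only 26 minutes, so U has float 1.
That remains the longest chain; total 27 minutes.
Change in finish: 27 − 27 = +0 minutes.

0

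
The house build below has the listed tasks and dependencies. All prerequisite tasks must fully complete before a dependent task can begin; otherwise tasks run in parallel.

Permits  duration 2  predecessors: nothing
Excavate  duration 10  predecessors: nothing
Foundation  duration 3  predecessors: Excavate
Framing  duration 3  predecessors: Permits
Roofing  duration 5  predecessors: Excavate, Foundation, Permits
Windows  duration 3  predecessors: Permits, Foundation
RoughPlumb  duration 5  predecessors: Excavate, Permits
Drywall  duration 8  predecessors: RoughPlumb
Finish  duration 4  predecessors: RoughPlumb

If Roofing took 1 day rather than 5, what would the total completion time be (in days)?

23

Actual critical path: Excavate→RoughPlumb→Drywall = 10+5+8 = 23 ⇒ 23 days.
Roofing is off the critical path — its longest chain is 18 days, giving 5 of slack.
The critical path is still Excavate→RoughPlumb→Drywall; finish is now 23 days.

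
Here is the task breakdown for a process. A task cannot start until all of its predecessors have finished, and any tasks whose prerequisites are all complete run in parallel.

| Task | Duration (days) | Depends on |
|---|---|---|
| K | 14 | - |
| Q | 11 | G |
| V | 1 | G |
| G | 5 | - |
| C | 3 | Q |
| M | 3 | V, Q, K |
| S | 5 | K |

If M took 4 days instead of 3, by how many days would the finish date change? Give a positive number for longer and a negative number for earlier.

1

As given, the longest chain is G→Q→M = 5+11+3 = 19, so the finish is 19 days.
Since M is critical, the +1 change carries straight to that chain (now 20 days).
The critical path is still G→Q→M; finish is now 20 days.
Change in finish: 20 − 19 = +1 days.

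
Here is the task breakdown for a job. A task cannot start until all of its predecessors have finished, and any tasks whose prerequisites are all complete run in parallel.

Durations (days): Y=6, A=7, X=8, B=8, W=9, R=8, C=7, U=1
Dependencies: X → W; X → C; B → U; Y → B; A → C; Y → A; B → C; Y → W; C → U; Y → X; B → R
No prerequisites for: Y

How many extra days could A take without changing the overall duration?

2

Critical path: Y→X→W = 6+8+9 = 23, so the finish is 23 days.
A finishes as early as 13 and must finish by 15.
Slack of A = 8 − 6 = 2 days.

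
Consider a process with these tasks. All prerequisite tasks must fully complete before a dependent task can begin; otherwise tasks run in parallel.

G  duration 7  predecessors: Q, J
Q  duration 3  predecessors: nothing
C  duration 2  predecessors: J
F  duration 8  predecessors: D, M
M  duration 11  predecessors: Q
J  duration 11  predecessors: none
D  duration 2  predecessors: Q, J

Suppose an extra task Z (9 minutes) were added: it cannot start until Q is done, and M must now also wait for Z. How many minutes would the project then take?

Originally the project takes 22 minutes.
With Z inserted, M now waits for max(Q, Z).
New critical path: Q→Z→M→F = 3+9+11+8 = 31 ⇒ 31 minutes.

31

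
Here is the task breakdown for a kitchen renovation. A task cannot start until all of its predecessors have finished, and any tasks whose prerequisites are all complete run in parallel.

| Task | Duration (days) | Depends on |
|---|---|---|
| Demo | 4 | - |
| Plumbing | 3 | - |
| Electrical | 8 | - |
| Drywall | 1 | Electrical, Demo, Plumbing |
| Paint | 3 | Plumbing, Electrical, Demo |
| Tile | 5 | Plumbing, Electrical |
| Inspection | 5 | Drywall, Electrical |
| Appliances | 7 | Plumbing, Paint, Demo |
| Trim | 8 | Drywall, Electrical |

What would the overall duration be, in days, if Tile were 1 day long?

18

The binding path is Electrical→Paint→Appliances = 8+3+7 = 18; finish at 18 days.
Tile has 5 days of float (longest path through it is 13).
No other chain overtakes it, so the finish is 18 days.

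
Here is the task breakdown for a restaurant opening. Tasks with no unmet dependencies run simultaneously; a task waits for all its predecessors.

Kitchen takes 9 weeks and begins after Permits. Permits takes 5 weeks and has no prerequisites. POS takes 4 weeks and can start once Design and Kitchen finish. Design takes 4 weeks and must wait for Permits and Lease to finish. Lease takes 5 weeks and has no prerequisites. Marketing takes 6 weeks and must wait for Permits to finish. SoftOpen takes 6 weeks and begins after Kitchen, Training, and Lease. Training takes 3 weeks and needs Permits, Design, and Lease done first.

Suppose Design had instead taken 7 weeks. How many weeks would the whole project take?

21

Actual critical path: Permits→Kitchen→SoftOpen = 5+9+6 = 20 ⇒ 20 weeks.
Design is off the critical path — its longest chain is 18 weeks, giving 2 of slack.
Now Lease→Design→Training→SoftOpen = 5+7+3+6 = 21 is longest, so the finish becomes 21 weeks.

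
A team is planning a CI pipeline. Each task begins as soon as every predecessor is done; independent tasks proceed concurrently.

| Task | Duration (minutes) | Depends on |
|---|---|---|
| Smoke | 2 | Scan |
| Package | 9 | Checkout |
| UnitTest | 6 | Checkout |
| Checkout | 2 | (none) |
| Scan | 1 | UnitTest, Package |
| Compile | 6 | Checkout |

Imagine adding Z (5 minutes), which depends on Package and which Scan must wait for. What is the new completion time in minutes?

19

Originally the CI pipeline takes 14 minutes.
With Z inserted, Scan now waits for max(UnitTest, Package, Z).
New critical path: Checkout→Package→Z→Scan→Smoke = 2+9+5+1+2 = 19 ⇒ 19 minutes.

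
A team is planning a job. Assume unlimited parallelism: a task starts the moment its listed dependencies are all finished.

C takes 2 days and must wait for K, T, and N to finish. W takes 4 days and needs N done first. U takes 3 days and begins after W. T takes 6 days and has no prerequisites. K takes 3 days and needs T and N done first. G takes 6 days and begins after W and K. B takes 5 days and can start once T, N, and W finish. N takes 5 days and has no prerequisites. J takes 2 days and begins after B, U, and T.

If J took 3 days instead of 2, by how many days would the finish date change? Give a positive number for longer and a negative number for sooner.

Actual critical path: N→W→B→J = 5+4+5+2 = 16 ⇒ 16 days.
Since J is critical, the +1 change carries straight to that chain (now 17 days).
That remains the longest chain; total 17 days.
Change in finish: 17 − 16 = +1 days.

1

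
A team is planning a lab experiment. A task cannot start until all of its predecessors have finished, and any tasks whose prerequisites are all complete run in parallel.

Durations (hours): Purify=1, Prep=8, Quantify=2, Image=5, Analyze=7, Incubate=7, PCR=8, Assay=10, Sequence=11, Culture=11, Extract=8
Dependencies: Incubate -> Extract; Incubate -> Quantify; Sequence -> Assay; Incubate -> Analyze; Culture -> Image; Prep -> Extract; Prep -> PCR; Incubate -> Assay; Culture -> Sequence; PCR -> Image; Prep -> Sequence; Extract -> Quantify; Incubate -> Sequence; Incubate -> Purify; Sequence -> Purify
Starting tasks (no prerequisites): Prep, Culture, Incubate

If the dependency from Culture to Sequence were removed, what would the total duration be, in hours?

Before: longest chain Culture→Sequence→Assay = 11+11+10 = 32, finish 32.
Without Culture→Sequence, Sequence's earliest start moves from 11 to 8.
After: Prep→Sequence→Assay = 8+11+10 = 29 → 29 hours.

29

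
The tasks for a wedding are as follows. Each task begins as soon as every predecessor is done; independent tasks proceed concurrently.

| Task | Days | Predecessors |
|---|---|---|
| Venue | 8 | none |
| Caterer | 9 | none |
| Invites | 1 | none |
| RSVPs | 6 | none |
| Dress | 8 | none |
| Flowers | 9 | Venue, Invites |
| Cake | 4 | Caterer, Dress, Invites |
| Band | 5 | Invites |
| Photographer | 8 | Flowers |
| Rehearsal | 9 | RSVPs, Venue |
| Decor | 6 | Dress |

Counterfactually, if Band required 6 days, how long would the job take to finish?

As given, the longest chain is Venue→Flowers→Photographer = 8+9+8 = 25, so the finish is 25 days.
Band has 19 days of float (longest path through it is 6).
The critical path is still Venue→Flowers→Photographer; finish is now 25 days.

25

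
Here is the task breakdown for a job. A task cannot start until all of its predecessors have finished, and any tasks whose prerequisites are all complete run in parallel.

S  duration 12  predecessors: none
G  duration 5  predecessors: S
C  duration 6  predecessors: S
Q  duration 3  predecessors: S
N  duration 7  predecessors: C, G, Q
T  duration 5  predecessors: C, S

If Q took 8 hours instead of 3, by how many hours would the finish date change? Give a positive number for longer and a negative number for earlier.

Critical path before the change: S→C→N = 12+6+7 = 25 giving 25 hours.
Q is off the critical path — its longest chain is 22 hours, giving 3 of slack.
New critical path: S→Q→N = 12+8+7 = 27 ⇒ 27 hours.
Change in finish: 27 − 25 = +2 hours.

2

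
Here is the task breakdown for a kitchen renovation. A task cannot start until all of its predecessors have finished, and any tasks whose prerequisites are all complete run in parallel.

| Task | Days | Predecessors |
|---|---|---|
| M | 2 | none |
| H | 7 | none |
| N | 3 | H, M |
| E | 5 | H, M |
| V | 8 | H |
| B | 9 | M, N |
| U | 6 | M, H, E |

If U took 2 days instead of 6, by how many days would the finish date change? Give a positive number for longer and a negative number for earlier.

0

Actual critical path: H→N→B = 7+3+9 = 19 ⇒ 19 days.
U is off the critical path — its longest chain is 18 days, giving 1 of slack.
That remains the longest chain; total 19 days.
Change in finish: 19 − 19 = +0 days.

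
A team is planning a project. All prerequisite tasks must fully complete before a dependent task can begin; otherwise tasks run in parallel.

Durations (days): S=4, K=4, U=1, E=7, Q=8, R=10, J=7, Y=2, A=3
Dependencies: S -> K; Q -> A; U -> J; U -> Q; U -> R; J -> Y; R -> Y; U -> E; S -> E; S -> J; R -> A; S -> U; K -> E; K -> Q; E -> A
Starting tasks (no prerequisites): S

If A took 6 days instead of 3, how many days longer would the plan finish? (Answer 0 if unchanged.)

3

Critical path before the change: S→K→Q→A = 4+4+8+3 = 19 giving 19 days.
A is on the critical path; changing it to 6 makes that path 22 days.
The critical path is still S→K→Q→A; finish is now 22 days.
Change in finish: 22 − 19 = +3 days.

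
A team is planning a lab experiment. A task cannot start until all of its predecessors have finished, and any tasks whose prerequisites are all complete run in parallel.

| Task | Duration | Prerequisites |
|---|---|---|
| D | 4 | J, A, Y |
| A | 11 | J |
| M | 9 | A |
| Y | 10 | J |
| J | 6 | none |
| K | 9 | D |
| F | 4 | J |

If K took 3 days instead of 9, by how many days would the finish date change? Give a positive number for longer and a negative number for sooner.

-4

Baseline: J→A→D→K = 6+11+4+9 = 30 → 30 days.
Since K is critical, the -6 change carries straight to that chain (now 24 days).
The binding chain switches to J→A→M = 6+11+9 = 26; finish 26 days.
Change in finish: 26 − 30 = -4 days.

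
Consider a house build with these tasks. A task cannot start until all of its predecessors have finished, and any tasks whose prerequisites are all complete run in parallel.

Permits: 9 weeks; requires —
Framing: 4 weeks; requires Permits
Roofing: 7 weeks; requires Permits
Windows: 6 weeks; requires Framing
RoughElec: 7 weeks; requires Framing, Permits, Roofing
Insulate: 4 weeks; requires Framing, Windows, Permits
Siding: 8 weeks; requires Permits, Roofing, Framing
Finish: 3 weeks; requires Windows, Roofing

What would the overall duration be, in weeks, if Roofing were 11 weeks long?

28

Critical path before the change: Permits→Roofing→Siding = 9+7+8 = 24 giving 24 weeks.
Roofing lies on that path, so at 11 weeks the path becomes 28 weeks.
That remains the longest chain; total 28 weeks.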